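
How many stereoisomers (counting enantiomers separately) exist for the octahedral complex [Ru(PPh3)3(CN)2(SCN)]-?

3

The distinct arrangements are (3 in all): PPh3 mer, CN trans; PPh3 fac, CN cis; PPh3 mer, CN cis.
Each arrangement has an internal mirror plane or centre of symmetry, so none is chiral.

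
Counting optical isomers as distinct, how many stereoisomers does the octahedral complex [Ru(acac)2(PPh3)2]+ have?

An octahedron has six vertices in three trans pairs; every non-trans pair is cis.
Each acac is bidentate and must span two cis positions.
Systematic placement gives 2 geometric isomers: PPh3 trans; PPh3 cis (chiral).
One of these lacks any improper symmetry element and so occurs as an enantiomeric pair, giving 2 + 1 = 3 stereoisomers in total.

3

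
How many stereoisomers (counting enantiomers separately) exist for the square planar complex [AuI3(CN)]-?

1

In a square planar complex each vertex has one trans partner and two cis neighbours.
Only one geometric arrangement is possible.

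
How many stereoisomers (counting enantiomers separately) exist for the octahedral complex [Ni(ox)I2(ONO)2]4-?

4

An octahedron has six vertices in three trans pairs; every non-trans pair is cis.
Each ox is bidentate and must span two cis positions.
The distinct arrangements are (3 in all): I trans, ONO cis; I cis, ONO cis (chiral); I cis, ONO trans.
One of these lacks any improper symmetry element and so occurs as an enantiomeric pair, giving 3 + 1 = 4 stereoisomers in total.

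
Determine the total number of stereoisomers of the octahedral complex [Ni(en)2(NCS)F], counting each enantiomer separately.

An octahedron has six vertices in three trans pairs; every non-trans pair is cis.
Each en is bidentate and must span two cis positions.
There are 2 geometric isomers: NCS and F mutually trans; NCS and F mutually cis (chiral).
One of these lacks any improper symmetry element and so occurs as an enantiomeric pair, giving 2 + 1 = 3 stereoisomers in total.

3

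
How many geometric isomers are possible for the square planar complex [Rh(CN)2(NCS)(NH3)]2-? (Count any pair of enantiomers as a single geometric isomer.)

2

The distinct arrangements are (2 in all): CN cis; CN trans.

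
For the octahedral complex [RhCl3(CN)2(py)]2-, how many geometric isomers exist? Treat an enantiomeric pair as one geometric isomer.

3

The six octahedral sites form three mutually perpendicular trans pairs.
Working through the distinct placements yields 3 geometric isomers: Cl mer, CN trans; Cl fac, CN cis; Cl mer, CN cis.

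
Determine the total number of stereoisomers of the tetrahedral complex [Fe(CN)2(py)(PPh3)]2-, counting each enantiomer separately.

1

In a tetrahedral complex all four positions are equivalent and every pair of ligands is adjacent — there is no cis/trans distinction.
Only one geometric arrangement is possible.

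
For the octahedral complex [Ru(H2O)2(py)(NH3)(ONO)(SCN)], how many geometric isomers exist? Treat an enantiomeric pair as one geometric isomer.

The six octahedral sites form three mutually perpendicular trans pairs.
Exhaustive case analysis gives 9 geometric isomers.

9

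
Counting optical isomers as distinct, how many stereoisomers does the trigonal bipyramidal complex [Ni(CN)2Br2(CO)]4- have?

6

A trigonal bipyramid has two axial and three equatorial sites, which are chemically inequivalent.
Exhaustive case analysis gives 5 geometric isomers.
One of these lacks any improper symmetry element and so occurs as an enantiomeric pair, giving 5 + 1 = 6 stereoisomers in total.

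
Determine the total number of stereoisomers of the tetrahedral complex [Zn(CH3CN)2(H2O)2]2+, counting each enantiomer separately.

All four vertices of a tetrahedron are equivalent and mutually adjacent, so cis/trans isomerism cannot arise.
Only one geometric arrangement is possible.

1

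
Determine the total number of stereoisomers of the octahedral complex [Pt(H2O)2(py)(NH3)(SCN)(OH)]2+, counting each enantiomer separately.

An octahedron has six vertices in three trans pairs; every non-trans pair is cis.
Placing the ligands in turn and identifying arrangements related by rotation or reflection leaves 9 distinct geometric isomers.
Of these, 6 lack any improper symmetry element and so occur as enantiomeric pairs, giving 9 + 6 = 15 stereoisomers in total.

15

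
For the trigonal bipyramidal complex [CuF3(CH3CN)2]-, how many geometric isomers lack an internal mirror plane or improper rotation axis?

0

Working through the distinct placements yields 3 geometric isomers: CH3CN both axial; CH3CN one axial, one equatorial; CH3CN both equatorial.
Each arrangement has an internal mirror plane or centre of symmetry, so none is chiral.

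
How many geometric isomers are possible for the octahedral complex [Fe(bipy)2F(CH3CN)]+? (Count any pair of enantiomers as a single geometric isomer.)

An octahedron has six vertices in three trans pairs; every non-trans pair is cis.
Each bipy is bidentate and must span two cis positions.
The distinct arrangements are (2 in all): F and CH3CN mutually trans; F and CH3CN mutually cis (chiral).

2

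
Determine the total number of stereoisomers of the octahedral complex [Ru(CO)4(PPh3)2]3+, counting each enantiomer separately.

An octahedron has six vertices in three trans pairs; every non-trans pair is cis.
There are 2 geometric isomers: PPh3 trans; PPh3 cis.
Each arrangement has an internal mirror plane or centre of symmetry, so none is chiral.

2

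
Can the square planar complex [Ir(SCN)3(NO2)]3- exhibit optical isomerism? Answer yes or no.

no

Only one geometric arrangement is possible.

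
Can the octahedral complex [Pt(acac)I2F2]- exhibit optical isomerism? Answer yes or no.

In an octahedral complex each vertex has one trans partner and four cis neighbours.
Each acac is bidentate and must span two cis positions.
Systematic placement gives 3 geometric isomers: I cis, F trans; I cis, F cis (chiral); I trans, F cis.
One of these lacks any improper symmetry element and so occurs as an enantiomeric pair, giving 3 + 1 = 4 stereoisomers in total.

yes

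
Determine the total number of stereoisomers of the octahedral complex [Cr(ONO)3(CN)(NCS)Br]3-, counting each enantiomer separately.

In an octahedral complex each vertex has one trans partner and four cis neighbours.
The distinct arrangements are (4 in all): ONO mer (3 arrangements); ONO fac (chiral).
One of these lacks any improper symmetry element and so occurs as an enantiomeric pair, giving 4 + 1 = 5 stereoisomers in total.

5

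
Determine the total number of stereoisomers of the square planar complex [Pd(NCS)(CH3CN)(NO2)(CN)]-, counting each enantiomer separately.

3

In a square planar complex each vertex has one trans partner and two cis neighbours.
Working through the distinct placements yields 3 geometric isomers: (CH3CN/NCS trans, CN/NO2 trans); (CH3CN/NO2 trans, CN/NCS trans); (CH3CN/CN trans, NCS/NO2 trans).
Each arrangement has an internal mirror plane or centre of symmetry, so none is chiral.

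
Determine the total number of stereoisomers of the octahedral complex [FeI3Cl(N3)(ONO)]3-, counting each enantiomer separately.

In an octahedral complex each vertex has one trans partner and four cis neighbours.
Working through the distinct placements yields 4 geometric isomers: I mer (3 arrangements); I fac (chiral).
One of these lacks any improper symmetry element and so occurs as an enantiomeric pair, giving 4 + 1 = 5 stereoisomers in total.

5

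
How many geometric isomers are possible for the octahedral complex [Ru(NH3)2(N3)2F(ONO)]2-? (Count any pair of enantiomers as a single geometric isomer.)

6

An octahedron has six vertices in three trans pairs; every non-trans pair is cis.
There are 6 geometric isomers: NH3 cis, N3 cis (3 arrangements, 2 chiral); NH3 trans, N3 cis; NH3 cis, N3 trans; NH3 trans, N3 trans.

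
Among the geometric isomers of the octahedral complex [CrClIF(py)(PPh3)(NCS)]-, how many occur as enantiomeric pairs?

In an octahedral complex each vertex has one trans partner and four cis neighbours.
Placing the ligands in turn and identifying arrangements related by rotation or reflection leaves 15 distinct geometric isomers.
Of these, 15 lack any improper symmetry element and so occur as enantiomeric pairs, giving 15 + 15 = 30 stereoisomers in total.

15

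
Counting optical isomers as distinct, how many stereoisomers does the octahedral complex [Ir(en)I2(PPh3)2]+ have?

4

Each en is bidentate and must span two cis positions.
Working through the distinct placements yields 3 geometric isomers: I trans, PPh3 cis; I cis, PPh3 cis (chiral); I cis, PPh3 trans.
One of these lacks any improper symmetry element and so occurs as an enantiomeric pair, giving 3 + 1 = 4 stereoisomers in total.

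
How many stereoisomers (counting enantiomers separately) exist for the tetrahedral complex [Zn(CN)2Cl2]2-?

In a tetrahedral complex all four positions are equivalent and every pair of ligands is adjacent — there is no cis/trans distinction.
Only one geometric arrangement is possible.

1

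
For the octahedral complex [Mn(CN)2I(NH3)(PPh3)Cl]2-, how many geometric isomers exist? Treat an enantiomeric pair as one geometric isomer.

9

Placing the ligands in turn and identifying arrangements related by rotation or reflection leaves 9 distinct geometric isomers.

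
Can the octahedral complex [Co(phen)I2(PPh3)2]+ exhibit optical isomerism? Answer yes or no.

yes

In an octahedral complex each vertex has one trans partner and four cis neighbours.
Each phen is bidentate and must span two cis positions.
There are 3 geometric isomers: I trans, PPh3 cis; I cis, PPh3 cis (chiral); I cis, PPh3 trans.
One of these lacks any improper symmetry element and so occurs as an enantiomeric pair, giving 3 + 1 = 4 stereoisomers in total.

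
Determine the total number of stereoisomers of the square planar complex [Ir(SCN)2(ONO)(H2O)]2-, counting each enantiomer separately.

2

In a square planar complex each vertex has one trans partner and two cis neighbours.
Working through the distinct placements yields 2 geometric isomers: SCN cis; SCN trans.
Each arrangement has an internal mirror plane or centre of symmetry, so none is chiral.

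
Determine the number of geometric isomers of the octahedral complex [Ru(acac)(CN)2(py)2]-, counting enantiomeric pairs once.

3

In an octahedral complex each vertex has one trans partner and four cis neighbours.
Each acac is bidentate and must span two cis positions.
Working through the distinct placements yields 3 geometric isomers: CN trans, py cis; CN cis, py trans; CN cis, py cis (chiral).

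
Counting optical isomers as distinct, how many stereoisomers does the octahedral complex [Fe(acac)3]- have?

2

The six octahedral sites form three mutually perpendicular trans pairs.
Each acac is bidentate and must span two cis positions.
Only one geometric arrangement is possible; it has no improper symmetry element, so it exists as a pair of enantiomers (2 stereoisomers).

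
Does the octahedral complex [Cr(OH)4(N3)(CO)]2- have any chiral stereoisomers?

no

Systematic placement gives 2 geometric isomers: N3 and CO mutually trans; N3 and CO mutually cis.
Each arrangement has an internal mirror plane or centre of symmetry, so none is chiral.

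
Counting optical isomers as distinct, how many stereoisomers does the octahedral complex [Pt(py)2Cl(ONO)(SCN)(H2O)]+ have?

Placing the ligands in turn and identifying arrangements related by rotation or reflection leaves 9 distinct geometric isomers.
Of these, 6 lack any improper symmetry element and so occur as enantiomeric pairs, giving 9 + 6 = 15 stereoisomers in total.

15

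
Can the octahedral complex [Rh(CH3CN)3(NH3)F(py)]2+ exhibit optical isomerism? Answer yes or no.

In an octahedral complex each vertex has one trans partner and four cis neighbours.
Working through the distinct placements yields 4 geometric isomers: CH3CN mer (3 arrangements); CH3CN fac (chiral).
One of these lacks any improper symmetry element and so occurs as an enantiomeric pair, giving 4 + 1 = 5 stereoisomers in total.

yes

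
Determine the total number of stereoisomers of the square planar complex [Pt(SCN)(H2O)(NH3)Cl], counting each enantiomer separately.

In a square planar complex each vertex has one trans partner and two cis neighbours.
There are 3 geometric isomers: (Cl/NH3 trans, H2O/SCN trans); (Cl/SCN trans, H2O/NH3 trans); (Cl/H2O trans, NH3/SCN trans).
Each arrangement has an internal mirror plane or centre of symmetry, so none is chiral.

3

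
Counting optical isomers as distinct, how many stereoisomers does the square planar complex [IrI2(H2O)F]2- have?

2

In a square planar complex each vertex has one trans partner and two cis neighbours.
Systematic placement gives 2 geometric isomers: I cis; I trans.
Each arrangement has an internal mirror plane or centre of symmetry, so none is chiral.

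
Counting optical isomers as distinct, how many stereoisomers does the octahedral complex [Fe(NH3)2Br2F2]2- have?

6

The six octahedral sites form three mutually perpendicular trans pairs.
The distinct arrangements are (5 in all): NH3 trans, Br trans, F trans; NH3 cis, Br trans, F cis; NH3 trans, Br cis, F cis; NH3 cis, Br cis, F cis (chiral); NH3 cis, Br cis, F trans.
One of these lacks any improper symmetry element and so occurs as an enantiomeric pair, giving 5 + 1 = 6 stereoisomers in total.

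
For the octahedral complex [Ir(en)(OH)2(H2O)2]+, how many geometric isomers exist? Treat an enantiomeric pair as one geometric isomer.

3

In an octahedral complex each vertex has one trans partner and four cis neighbours.
Each en is bidentate and must span two cis positions.
There are 3 geometric isomers: OH cis, H2O trans; OH cis, H2O cis (chiral); OH trans, H2O cis.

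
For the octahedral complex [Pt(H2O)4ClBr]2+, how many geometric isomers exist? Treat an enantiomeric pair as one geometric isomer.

An octahedron has six vertices in three trans pairs; every non-trans pair is cis.
Working through the distinct placements yields 2 geometric isomers: Cl and Br mutually trans; Cl and Br mutually cis.

2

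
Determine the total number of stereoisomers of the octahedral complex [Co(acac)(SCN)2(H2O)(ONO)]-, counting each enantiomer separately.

6

Each acac is bidentate and must span two cis positions.
Working through the distinct placements yields 4 geometric isomers: SCN cis (3 arrangements, 2 chiral); SCN trans.
Of these, 2 lack any improper symmetry element and so occur as enantiomeric pairs, giving 4 + 2 = 6 stereoisomers in total.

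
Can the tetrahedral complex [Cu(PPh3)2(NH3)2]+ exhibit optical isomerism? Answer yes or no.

In a tetrahedral complex all four positions are equivalent and every pair of ligands is adjacent — there is no cis/trans distinction.
Only one geometric arrangement is possible.

no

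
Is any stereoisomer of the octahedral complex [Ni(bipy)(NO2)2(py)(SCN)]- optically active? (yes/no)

The six octahedral sites form three mutually perpendicular trans pairs.
Each bipy is bidentate and must span two cis positions.
Working through the distinct placements yields 4 geometric isomers: NO2 trans; NO2 cis (3 arrangements, 2 chiral).
Of these, 2 lack any improper symmetry element and so occur as enantiomeric pairs, giving 4 + 2 = 6 stereoisomers in total.

yes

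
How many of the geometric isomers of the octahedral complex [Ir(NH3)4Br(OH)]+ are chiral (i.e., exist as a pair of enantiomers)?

0

In an octahedral complex each vertex has one trans partner and four cis neighbours.
The distinct arrangements are (2 in all): Br and OH mutually cis; Br and OH mutually trans.
Each arrangement has an internal mirror plane or centre of symmetry, so none is chiral.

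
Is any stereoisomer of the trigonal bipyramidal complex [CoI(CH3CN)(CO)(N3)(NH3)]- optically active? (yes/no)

In a trigonal bipyramid the two axial positions differ from the three equatorial ones.
Exhaustive case analysis gives 10 geometric isomers.
Of these, 10 lack any improper symmetry element and so occur as enantiomeric pairs, giving 10 + 10 = 20 stereoisomers in total.

yes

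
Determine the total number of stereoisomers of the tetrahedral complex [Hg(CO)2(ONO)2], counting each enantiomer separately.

All four vertices of a tetrahedron are equivalent and mutually adjacent, so cis/trans isomerism cannot arise.
Only one geometric arrangement is possible.

1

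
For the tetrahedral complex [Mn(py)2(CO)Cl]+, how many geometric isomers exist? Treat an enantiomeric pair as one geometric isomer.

All four vertices of a tetrahedron are equivalent and mutually adjacent, so cis/trans isomerism cannot arise.
Only one geometric arrangement is possible.

1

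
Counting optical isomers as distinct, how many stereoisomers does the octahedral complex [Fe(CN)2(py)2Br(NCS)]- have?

8

An octahedron has six vertices in three trans pairs; every non-trans pair is cis.
Systematic placement gives 6 geometric isomers: CN cis, py trans; CN cis, py cis (3 arrangements, 2 chiral); CN trans, py trans; CN trans, py cis.
Of these, 2 lack any improper symmetry element and so occur as enantiomeric pairs, giving 6 + 2 = 8 stereoisomers in total.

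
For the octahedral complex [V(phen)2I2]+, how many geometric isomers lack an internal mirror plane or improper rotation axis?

In an octahedral complex each vertex has one trans partner and four cis neighbours.
Each phen is bidentate and must span two cis positions.
There are 2 geometric isomers: I trans; I cis (chiral).
One of these lacks any improper symmetry element and so occurs as an enantiomeric pair, giving 2 + 1 = 3 stereoisomers in total.

1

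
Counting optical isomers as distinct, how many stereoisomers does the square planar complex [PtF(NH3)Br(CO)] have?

3

In a square planar complex each vertex has one trans partner and two cis neighbours.
The distinct arrangements are (3 in all): (Br/F trans, CO/NH3 trans); (Br/NH3 trans, CO/F trans); (Br/CO trans, F/NH3 trans).
Each arrangement has an internal mirror plane or centre of symmetry, so none is chiral.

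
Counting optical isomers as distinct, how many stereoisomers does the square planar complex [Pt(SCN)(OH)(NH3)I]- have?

In a square planar complex each vertex has one trans partner and two cis neighbours.
Systematic placement gives 3 geometric isomers: (I/OH trans, NH3/SCN trans); (I/SCN trans, NH3/OH trans); (I/NH3 trans, OH/SCN trans).
Each arrangement has an internal mirror plane or centre of symmetry, so none is chiral.

3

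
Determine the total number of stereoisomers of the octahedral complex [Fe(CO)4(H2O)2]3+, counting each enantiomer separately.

2

An octahedron has six vertices in three trans pairs; every non-trans pair is cis.
Systematic placement gives 2 geometric isomers: H2O trans; H2O cis.
Each arrangement has an internal mirror plane or centre of symmetry, so none is chiral.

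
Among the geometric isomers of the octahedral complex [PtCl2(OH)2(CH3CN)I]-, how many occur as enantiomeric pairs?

2

The six octahedral sites form three mutually perpendicular trans pairs.
Working through the distinct placements yields 6 geometric isomers: Cl cis, OH trans; Cl cis, OH cis (3 arrangements, 2 chiral); Cl trans, OH trans; Cl trans, OH cis.
Of these, 2 lack any improper symmetry element and so occur as enantiomeric pairs, giving 6 + 2 = 8 stereoisomers in total.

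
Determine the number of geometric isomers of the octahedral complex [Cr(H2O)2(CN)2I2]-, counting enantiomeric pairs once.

An octahedron has six vertices in three trans pairs; every non-trans pair is cis.
There are 5 geometric isomers: H2O trans, CN trans, I trans; H2O cis, CN trans, I cis; H2O cis, CN cis, I trans; H2O cis, CN cis, I cis (chiral); H2O trans, CN cis, I cis.

5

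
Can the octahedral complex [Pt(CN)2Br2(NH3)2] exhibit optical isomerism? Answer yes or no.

yes

In an octahedral complex each vertex has one trans partner and four cis neighbours.
Systematic placement gives 5 geometric isomers: CN trans, Br trans, NH3 trans; CN cis, Br trans, NH3 cis; CN cis, Br cis, NH3 trans; CN cis, Br cis, NH3 cis (chiral); CN trans, Br cis, NH3 cis.
One of these lacks any improper symmetry element and so occurs as an enantiomeric pair, giving 5 + 1 = 6 stereoisomers in total.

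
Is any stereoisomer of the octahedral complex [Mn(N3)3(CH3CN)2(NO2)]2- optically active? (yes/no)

The six octahedral sites form three mutually perpendicular trans pairs.
Working through the distinct placements yields 3 geometric isomers: N3 mer, CH3CN trans; N3 fac, CH3CN cis; N3 mer, CH3CN cis.
Each arrangement has an internal mirror plane or centre of symmetry, so none is chiral.

no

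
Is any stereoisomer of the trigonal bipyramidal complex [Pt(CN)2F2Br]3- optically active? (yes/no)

A trigonal bipyramid has two axial and three equatorial sites, which are chemically inequivalent.
Placing the ligands in turn and identifying arrangements related by rotation or reflection leaves 5 distinct geometric isomers.
One of these lacks any improper symmetry element and so occurs as an enantiomeric pair, giving 5 + 1 = 6 stereoisomers in total.

yes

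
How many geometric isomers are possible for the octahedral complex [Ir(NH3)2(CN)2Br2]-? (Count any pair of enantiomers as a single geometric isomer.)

5

In an octahedral complex each vertex has one trans partner and four cis neighbours.
The distinct arrangements are (5 in all): NH3 trans, CN trans, Br trans; NH3 cis, CN cis, Br trans; NH3 trans, CN cis, Br cis; NH3 cis, CN cis, Br cis (chiral); NH3 cis, CN trans, Br cis.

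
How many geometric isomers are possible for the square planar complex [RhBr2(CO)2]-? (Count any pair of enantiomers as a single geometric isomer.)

2

A square has two trans pairs of vertices; adjacent vertices are cis.
There are 2 geometric isomers: Br cis; Br trans.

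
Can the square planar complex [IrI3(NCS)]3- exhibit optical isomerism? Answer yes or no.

A square has two trans pairs of vertices; adjacent vertices are cis.
Only one geometric arrangement is possible.

no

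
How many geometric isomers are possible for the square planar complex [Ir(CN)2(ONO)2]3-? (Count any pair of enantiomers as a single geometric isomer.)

In a square planar complex each vertex has one trans partner and two cis neighbours.
Systematic placement gives 2 geometric isomers: CN cis; CN trans.

2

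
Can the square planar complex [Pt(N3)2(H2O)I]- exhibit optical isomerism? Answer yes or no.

no

In a square planar complex each vertex has one trans partner and two cis neighbours.
There are 2 geometric isomers: N3 cis; N3 trans.
Each arrangement has an internal mirror plane or centre of symmetry, so none is chiral.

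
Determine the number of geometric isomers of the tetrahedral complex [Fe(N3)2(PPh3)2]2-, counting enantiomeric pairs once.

In a tetrahedral complex all four positions are equivalent and every pair of ligands is adjacent — there is no cis/trans distinction.
Only one geometric arrangement is possible.

1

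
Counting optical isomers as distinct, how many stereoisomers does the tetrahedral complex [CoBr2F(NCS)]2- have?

1

Only one geometric arrangement is possible.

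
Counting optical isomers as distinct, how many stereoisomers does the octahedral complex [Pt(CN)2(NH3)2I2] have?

An octahedron has six vertices in three trans pairs; every non-trans pair is cis.
There are 5 geometric isomers: CN trans, NH3 trans, I trans; CN trans, NH3 cis, I cis; CN cis, NH3 trans, I cis; CN cis, NH3 cis, I cis (chiral); CN cis, NH3 cis, I trans.
One of these lacks any improper symmetry element and so occurs as an enantiomeric pair, giving 5 + 1 = 6 stereoisomers in total.

6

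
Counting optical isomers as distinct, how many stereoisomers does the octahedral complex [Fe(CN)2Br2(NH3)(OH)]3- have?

8

In an octahedral complex each vertex has one trans partner and four cis neighbours.
Working through the distinct placements yields 6 geometric isomers: CN trans, Br trans; CN cis, Br trans; CN cis, Br cis (3 arrangements, 2 chiral); CN trans, Br cis.
Of these, 2 lack any improper symmetry element and so occur as enantiomeric pairs, giving 6 + 2 = 8 stereoisomers in total.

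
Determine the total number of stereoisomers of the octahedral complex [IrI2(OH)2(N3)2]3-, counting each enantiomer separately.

The six octahedral sites form three mutually perpendicular trans pairs.
Systematic placement gives 5 geometric isomers: I trans, OH trans, N3 trans; I trans, OH cis, N3 cis; I cis, OH trans, N3 cis; I cis, OH cis, N3 cis (chiral); I cis, OH cis, N3 trans.
One of these lacks any improper symmetry element and so occurs as an enantiomeric pair, giving 5 + 1 = 6 stereoisomers in total.

6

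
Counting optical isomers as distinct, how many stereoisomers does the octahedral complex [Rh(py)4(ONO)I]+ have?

The six octahedral sites form three mutually perpendicular trans pairs.
Working through the distinct placements yields 2 geometric isomers: ONO and I mutually trans; ONO and I mutually cis.
Each arrangement has an internal mirror plane or centre of symmetry, so none is chiral.

2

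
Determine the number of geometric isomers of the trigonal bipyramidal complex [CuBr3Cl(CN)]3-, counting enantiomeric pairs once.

A trigonal bipyramid has two axial and three equatorial sites, which are chemically inequivalent.
There are 4 geometric isomers: Cl equatorial, CN equatorial; Cl equatorial, CN axial; Cl axial, CN equatorial; Cl axial, CN axial.

4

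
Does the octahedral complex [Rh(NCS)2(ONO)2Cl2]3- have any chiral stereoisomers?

An octahedron has six vertices in three trans pairs; every non-trans pair is cis.
Systematic placement gives 5 geometric isomers: NCS trans, ONO trans, Cl trans; NCS cis, ONO cis, Cl trans; NCS cis, ONO trans, Cl cis; NCS cis, ONO cis, Cl cis (chiral); NCS trans, ONO cis, Cl cis.
One of these lacks any improper symmetry element and so occurs as an enantiomeric pair, giving 5 + 1 = 6 stereoisomers in total.

yes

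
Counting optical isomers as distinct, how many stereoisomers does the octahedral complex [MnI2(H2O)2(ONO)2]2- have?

The six octahedral sites form three mutually perpendicular trans pairs.
Systematic placement gives 5 geometric isomers: I trans, H2O trans, ONO trans; I cis, H2O trans, ONO cis; I cis, H2O cis, ONO trans; I cis, H2O cis, ONO cis (chiral); I trans, H2O cis, ONO cis.
One of these lacks any improper symmetry element and so occurs as an enantiomeric pair, giving 5 + 1 = 6 stereoisomers in total.

6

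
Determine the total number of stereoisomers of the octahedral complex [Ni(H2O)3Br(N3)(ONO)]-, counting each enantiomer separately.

5

An octahedron has six vertices in three trans pairs; every non-trans pair is cis.
There are 4 geometric isomers: H2O mer (3 arrangements); H2O fac (chiral).
One of these lacks any improper symmetry element and so occurs as an enantiomeric pair, giving 4 + 1 = 5 stereoisomers in total.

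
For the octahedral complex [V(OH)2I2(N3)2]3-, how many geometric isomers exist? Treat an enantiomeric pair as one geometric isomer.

In an octahedral complex each vertex has one trans partner and four cis neighbours.
There are 5 geometric isomers: OH trans, I trans, N3 trans; OH cis, I trans, N3 cis; OH trans, I cis, N3 cis; OH cis, I cis, N3 cis (chiral); OH cis, I cis, N3 trans.

5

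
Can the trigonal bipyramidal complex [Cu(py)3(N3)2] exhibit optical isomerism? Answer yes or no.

no

A trigonal bipyramid has two axial and three equatorial sites, which are chemically inequivalent.
Working through the distinct placements yields 3 geometric isomers: N3 both axial; N3 one axial, one equatorial; N3 both equatorial.
Each arrangement has an internal mirror plane or centre of symmetry, so none is chiral.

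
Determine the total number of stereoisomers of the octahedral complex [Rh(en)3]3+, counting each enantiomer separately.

An octahedron has six vertices in three trans pairs; every non-trans pair is cis.
Each en is bidentate and must span two cis positions.
Only one geometric arrangement is possible; it has no improper symmetry element, so it exists as a pair of enantiomers (2 stereoisomers).

2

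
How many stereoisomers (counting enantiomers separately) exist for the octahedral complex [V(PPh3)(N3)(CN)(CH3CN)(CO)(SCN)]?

Exhaustive case analysis gives 15 geometric isomers.
Of these, 15 lack any improper symmetry element and so occur as enantiomeric pairs, giving 15 + 15 = 30 stereoisomers in total.

30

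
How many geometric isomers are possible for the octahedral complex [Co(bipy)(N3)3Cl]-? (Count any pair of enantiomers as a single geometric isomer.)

2

An octahedron has six vertices in three trans pairs; every non-trans pair is cis.
Each bipy is bidentate and must span two cis positions.
The distinct arrangements are (2 in all): N3 fac; N3 mer.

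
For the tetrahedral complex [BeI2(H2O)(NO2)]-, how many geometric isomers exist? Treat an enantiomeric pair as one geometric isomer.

All four vertices of a tetrahedron are equivalent and mutually adjacent, so cis/trans isomerism cannot arise.
Only one geometric arrangement is possible.

1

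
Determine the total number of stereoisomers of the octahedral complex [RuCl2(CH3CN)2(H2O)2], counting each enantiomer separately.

In an octahedral complex each vertex has one trans partner and four cis neighbours.
There are 5 geometric isomers: Cl trans, CH3CN trans, H2O trans; Cl cis, CH3CN trans, H2O cis; Cl cis, CH3CN cis, H2O trans; Cl cis, CH3CN cis, H2O cis (chiral); Cl trans, CH3CN cis, H2O cis.
One of these lacks any improper symmetry element and so occurs as an enantiomeric pair, giving 5 + 1 = 6 stereoisomers in total.

6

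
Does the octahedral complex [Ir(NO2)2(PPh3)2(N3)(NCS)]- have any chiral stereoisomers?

yes

In an octahedral complex each vertex has one trans partner and four cis neighbours.
The distinct arrangements are (6 in all): NO2 trans, PPh3 trans; NO2 cis, PPh3 cis (3 arrangements, 2 chiral); NO2 cis, PPh3 trans; NO2 trans, PPh3 cis.
Of these, 2 lack any improper symmetry element and so occur as enantiomeric pairs, giving 6 + 2 = 8 stereoisomers in total.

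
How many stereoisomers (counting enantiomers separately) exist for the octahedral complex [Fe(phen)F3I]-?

The six octahedral sites form three mutually perpendicular trans pairs.
Each phen is bidentate and must span two cis positions.
Systematic placement gives 2 geometric isomers: F mer; F fac.
Each arrangement has an internal mirror plane or centre of symmetry, so none is chiral.

2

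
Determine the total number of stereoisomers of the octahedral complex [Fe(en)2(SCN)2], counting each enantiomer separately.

3

In an octahedral complex each vertex has one trans partner and four cis neighbours.
Each en is bidentate and must span two cis positions.
There are 2 geometric isomers: SCN trans; SCN cis (chiral).
One of these lacks any improper symmetry element and so occurs as an enantiomeric pair, giving 2 + 1 = 3 stereoisomers in total.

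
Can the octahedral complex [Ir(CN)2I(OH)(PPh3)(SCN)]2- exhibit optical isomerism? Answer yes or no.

In an octahedral complex each vertex has one trans partner and four cis neighbours.
Placing the ligands in turn and identifying arrangements related by rotation or reflection leaves 9 distinct geometric isomers.
Of these, 6 lack any improper symmetry element and so occur as enantiomeric pairs, giving 9 + 6 = 15 stereoisomers in total.

yes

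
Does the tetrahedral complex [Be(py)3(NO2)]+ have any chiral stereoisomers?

Only one geometric arrangement is possible.

no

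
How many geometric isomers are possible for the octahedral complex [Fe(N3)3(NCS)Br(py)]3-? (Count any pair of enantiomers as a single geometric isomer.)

In an octahedral complex each vertex has one trans partner and four cis neighbours.
Systematic placement gives 4 geometric isomers: N3 mer (3 arrangements); N3 fac (chiral).

4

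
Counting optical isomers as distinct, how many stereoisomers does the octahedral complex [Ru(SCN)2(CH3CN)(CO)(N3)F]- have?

15

An octahedron has six vertices in three trans pairs; every non-trans pair is cis.
Placing the ligands in turn and identifying arrangements related by rotation or reflection leaves 9 distinct geometric isomers.
Of these, 6 lack any improper symmetry element and so occur as enantiomeric pairs, giving 9 + 6 = 15 stereoisomers in total.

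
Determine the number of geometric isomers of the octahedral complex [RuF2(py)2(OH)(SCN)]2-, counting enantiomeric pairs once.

The six octahedral sites form three mutually perpendicular trans pairs.
Systematic placement gives 6 geometric isomers: F trans, py trans; F trans, py cis; F cis, py trans; F cis, py cis (3 arrangements, 2 chiral).

6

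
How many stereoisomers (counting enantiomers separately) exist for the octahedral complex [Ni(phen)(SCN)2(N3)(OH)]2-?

Each phen is bidentate and must span two cis positions.
Systematic placement gives 4 geometric isomers: SCN cis (3 arrangements, 2 chiral); SCN trans.
Of these, 2 lack any improper symmetry element and so occur as enantiomeric pairs, giving 4 + 2 = 6 stereoisomers in total.

6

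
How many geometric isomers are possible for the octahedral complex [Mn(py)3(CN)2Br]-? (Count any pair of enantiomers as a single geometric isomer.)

The six octahedral sites form three mutually perpendicular trans pairs.
The distinct arrangements are (3 in all): py mer, CN cis; py mer, CN trans; py fac, CN cis.

3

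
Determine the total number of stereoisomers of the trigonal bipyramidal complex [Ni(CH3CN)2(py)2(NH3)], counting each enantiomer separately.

6

In a trigonal bipyramid the two axial positions differ from the three equatorial ones.
Placing the ligands in turn and identifying arrangements related by rotation or reflection leaves 5 distinct geometric isomers.
One of these lacks any improper symmetry element and so occurs as an enantiomeric pair, giving 5 + 1 = 6 stereoisomers in total.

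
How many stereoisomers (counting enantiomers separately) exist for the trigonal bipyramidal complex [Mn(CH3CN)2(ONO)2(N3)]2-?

6

Systematic enumeration (placing each ligand type in turn and discarding arrangements equivalent by rotation or reflection) gives 5 geometric isomers.
One of these lacks any improper symmetry element and so occurs as an enantiomeric pair, giving 5 + 1 = 6 stereoisomers in total.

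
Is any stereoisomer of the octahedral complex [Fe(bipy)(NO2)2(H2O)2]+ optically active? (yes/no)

yes

The six octahedral sites form three mutually perpendicular trans pairs.
Each bipy is bidentate and must span two cis positions.
The distinct arrangements are (3 in all): NO2 cis, H2O trans; NO2 cis, H2O cis (chiral); NO2 trans, H2O cis.
One of these lacks any improper symmetry element and so occurs as an enantiomeric pair, giving 3 + 1 = 4 stereoisomers in total.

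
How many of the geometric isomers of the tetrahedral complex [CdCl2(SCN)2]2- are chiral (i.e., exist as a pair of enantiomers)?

0

In a tetrahedral complex all four positions are equivalent and every pair of ligands is adjacent — there is no cis/trans distinction.
Only one geometric arrangement is possible.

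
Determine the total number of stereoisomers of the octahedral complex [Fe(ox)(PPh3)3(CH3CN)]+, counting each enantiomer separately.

An octahedron has six vertices in three trans pairs; every non-trans pair is cis.
Each ox is bidentate and must span two cis positions.
The distinct arrangements are (2 in all): PPh3 fac; PPh3 mer.
Each arrangement has an internal mirror plane or centre of symmetry, so none is chiral.

2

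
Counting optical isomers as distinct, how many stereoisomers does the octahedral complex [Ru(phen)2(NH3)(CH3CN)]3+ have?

The six octahedral sites form three mutually perpendicular trans pairs.
Each phen is bidentate and must span two cis positions.
The distinct arrangements are (2 in all): NH3 and CH3CN mutually trans; NH3 and CH3CN mutually cis (chiral).
One of these lacks any improper symmetry element and so occurs as an enantiomeric pair, giving 2 + 1 = 3 stereoisomers in total.

3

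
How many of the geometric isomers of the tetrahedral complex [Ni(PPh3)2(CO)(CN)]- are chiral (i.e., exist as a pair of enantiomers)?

All four vertices of a tetrahedron are equivalent and mutually adjacent, so cis/trans isomerism cannot arise.
Only one geometric arrangement is possible.

0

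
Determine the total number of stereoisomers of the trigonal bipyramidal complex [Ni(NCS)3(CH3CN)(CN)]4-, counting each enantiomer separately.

4

In a trigonal bipyramid the two axial positions differ from the three equatorial ones.
Working through the distinct placements yields 4 geometric isomers: CH3CN axial, CN axial; CH3CN axial, CN equatorial; CH3CN equatorial, CN axial; CH3CN equatorial, CN equatorial.
Each arrangement has an internal mirror plane or centre of symmetry, so none is chiral.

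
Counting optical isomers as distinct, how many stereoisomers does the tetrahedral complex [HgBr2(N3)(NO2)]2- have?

1

In a tetrahedral complex all four positions are equivalent and every pair of ligands is adjacent — there is no cis/trans distinction.
Only one geometric arrangement is possible.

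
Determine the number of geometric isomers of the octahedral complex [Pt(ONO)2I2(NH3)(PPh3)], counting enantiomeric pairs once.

Systematic placement gives 6 geometric isomers: ONO cis, I trans; ONO trans, I trans; ONO cis, I cis (3 arrangements, 2 chiral); ONO trans, I cis.

6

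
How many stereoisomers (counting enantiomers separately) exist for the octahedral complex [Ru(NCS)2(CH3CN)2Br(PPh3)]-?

8

There are 6 geometric isomers: NCS cis, CH3CN cis (3 arrangements, 2 chiral); NCS trans, CH3CN cis; NCS cis, CH3CN trans; NCS trans, CH3CN trans.
Of these, 2 lack any improper symmetry element and so occur as enantiomeric pairs, giving 6 + 2 = 8 stereoisomers in total.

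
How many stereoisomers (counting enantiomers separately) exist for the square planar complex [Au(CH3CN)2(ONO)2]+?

2

There are 2 geometric isomers: CH3CN cis; CH3CN trans.
Each arrangement has an internal mirror plane or centre of symmetry, so none is chiral.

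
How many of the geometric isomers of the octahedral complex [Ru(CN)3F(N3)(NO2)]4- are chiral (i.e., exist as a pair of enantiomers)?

The six octahedral sites form three mutually perpendicular trans pairs.
Systematic placement gives 4 geometric isomers: CN mer (3 arrangements); CN fac (chiral).
One of these lacks any improper symmetry element and so occurs as an enantiomeric pair, giving 4 + 1 = 5 stereoisomers in total.

1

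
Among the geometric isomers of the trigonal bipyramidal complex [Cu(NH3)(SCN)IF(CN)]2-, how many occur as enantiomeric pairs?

10

In a trigonal bipyramid the two axial positions differ from the three equatorial ones.
Exhaustive case analysis gives 10 geometric isomers.
Of these, 10 lack any improper symmetry element and so occur as enantiomeric pairs, giving 10 + 10 = 20 stereoisomers in total.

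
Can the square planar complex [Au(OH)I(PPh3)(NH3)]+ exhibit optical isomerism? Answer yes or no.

no

A square has two trans pairs of vertices; adjacent vertices are cis.
Systematic placement gives 3 geometric isomers: (I/OH trans, NH3/PPh3 trans); (I/PPh3 trans, NH3/OH trans); (I/NH3 trans, OH/PPh3 trans).
Each arrangement has an internal mirror plane or centre of symmetry, so none is chiral.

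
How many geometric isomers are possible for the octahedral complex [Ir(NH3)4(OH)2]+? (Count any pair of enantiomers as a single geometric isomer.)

2

Systematic placement gives 2 geometric isomers: OH trans; OH cis.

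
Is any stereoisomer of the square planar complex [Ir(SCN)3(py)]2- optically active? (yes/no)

no

A square has two trans pairs of vertices; adjacent vertices are cis.
Only one geometric arrangement is possible.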